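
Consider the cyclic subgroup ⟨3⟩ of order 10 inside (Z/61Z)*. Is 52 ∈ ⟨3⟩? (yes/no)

52 ∈ ⟨3⟩ iff 52^10 ≡ 1 (mod 61), since |⟨3⟩| = 10.
52^10 mod 61 = 1.
Since 1 = 1, 52 lies in the subgroup.

yes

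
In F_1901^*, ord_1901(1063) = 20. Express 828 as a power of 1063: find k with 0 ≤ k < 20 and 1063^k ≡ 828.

Successive powers of 1063 modulo 1901:
  1063^0=1  1063^1=1063  1063^2=775  1063^3=692  1063^4=1810  1063^5=218
  1063^6=1713  1063^7=1662  1063^8=677  1063^9=1073  1063^10=1900  1063^11=838
  1063^12=1126  1063^13=1209  1063^14=91  1063^15=1683  1063^16=188  1063^17=239
  1063^18=1224  1063^19=828
So 1063^19 ≡ 828 (mod 1901), giving k = 19.

19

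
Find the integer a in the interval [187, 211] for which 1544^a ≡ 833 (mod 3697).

200

Compute 1544^187 mod 3697 = 2718, then multiply by 1544 repeatedly:
  1544^187=2718  1544^188=497  1544^189=2089  1544^190=1632  1544^191=2151
  1544^192=1238  1544^193=123  1544^194=1365  1544^195=270  1544^196=2816
  1544^197=232  1544^198=3296  1544^199=1952  1544^200=833
Found 833 at exponent 200.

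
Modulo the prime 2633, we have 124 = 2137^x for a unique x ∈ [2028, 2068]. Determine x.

Compute 2137^2028 mod 2633 = 2452, then multiply by 2137 repeatedly:
  2137^2028=2452  2137^2029=254  2137^2030=400  2137^2031=1708  2137^2032=658
  2137^2033=124
Found 124 at exponent 2033.

2033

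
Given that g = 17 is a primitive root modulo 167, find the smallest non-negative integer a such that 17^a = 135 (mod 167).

21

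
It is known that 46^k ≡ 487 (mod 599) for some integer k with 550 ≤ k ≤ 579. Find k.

550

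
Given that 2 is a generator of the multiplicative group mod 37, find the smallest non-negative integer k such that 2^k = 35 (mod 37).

19

Successive powers of 2 modulo 37:
  2^0=1  2^1=2  2^2=4  2^3=8  2^4=16  2^5=32
  2^6=27  2^7=17  2^8=34  2^9=31  2^10=25  2^11=13
  2^12=26  2^13=15  2^14=30  2^15=23  2^16=9  2^17=18
  2^18=36  2^19=35
So 2^19 ≡ 35 (mod 37), giving k = 19.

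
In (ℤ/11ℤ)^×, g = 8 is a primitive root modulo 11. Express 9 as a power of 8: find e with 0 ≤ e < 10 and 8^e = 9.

2

Successive powers of 8 modulo 11:
  8^0=1  8^1=8  8^2=9
So 8^2 ≡ 9 (mod 11), giving e = 2.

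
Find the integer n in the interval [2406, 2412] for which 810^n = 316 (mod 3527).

2411

Compute 810^2406 mod 3527 = 198, then multiply by 810 repeatedly:
  810^2406=198  810^2407=1665  810^2408=1336  810^2409=2898  810^2410=1925
  810^2411=316
Found 316 at exponent 2411.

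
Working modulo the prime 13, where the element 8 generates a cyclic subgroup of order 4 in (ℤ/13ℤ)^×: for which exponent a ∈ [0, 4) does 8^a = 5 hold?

Successive powers of 8 modulo 13:
  8^0=1  8^1=8  8^2=12  8^3=5
So 8^3 ≡ 5 (mod 13), giving a = 3.

3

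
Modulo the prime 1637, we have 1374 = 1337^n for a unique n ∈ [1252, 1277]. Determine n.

Compute 1337^1252 mod 1637 = 1480, then multiply by 1337 repeatedly:
  1337^1252=1480  1337^1253=1264  1337^1254=584  1337^1255=1596  1337^1256=841
  1337^1257=1435  1337^1258=31  1337^1259=522  1337^1260=552  1337^1261=1374
Found 1374 at exponent 1261.

1261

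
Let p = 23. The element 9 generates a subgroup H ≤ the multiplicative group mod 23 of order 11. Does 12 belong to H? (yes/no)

yes

12 ∈ ⟨9⟩ iff 12^11 ≡ 1 (mod 23), since |⟨9⟩| = 11.
12^11 mod 23 = 1.
Since 1 = 1, 12 lies in the subgroup.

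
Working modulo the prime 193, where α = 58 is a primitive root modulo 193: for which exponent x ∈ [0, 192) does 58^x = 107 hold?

Baby-step giant-step with m = ceil(sqrt(192)) = 14.
Baby table (58^j mod 193 for j=0..13):
  0:1  1:58  2:83  3:182  4:134  5:52  6:121  7:70
  8:7  9:20  10:2  11:116  12:166  13:171
Giant step factor: 58^(-14) ≡ 175 (mod 193).
Scan 107·175^i mod 193 for i = 0, 1, …:
  i=0: 107   i=1: 4   i=2: 121
Match at i=2, j=6: x = 2·14 + 6 = 34.

34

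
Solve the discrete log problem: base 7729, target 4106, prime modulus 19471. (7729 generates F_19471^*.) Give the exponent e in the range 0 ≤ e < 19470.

9176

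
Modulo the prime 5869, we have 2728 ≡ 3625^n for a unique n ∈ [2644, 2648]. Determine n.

2648

Compute 3625^2644 mod 5869 = 1127, then multiply by 3625 repeatedly:
  3625^2644=1127  3625^2645=551  3625^2646=1915  3625^2647=4717  3625^2648=2728
Found 2728 at exponent 2648.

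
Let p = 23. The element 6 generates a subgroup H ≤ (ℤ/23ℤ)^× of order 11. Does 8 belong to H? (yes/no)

yes

⟨6⟩ has order 11; its elements mod 23 are {1, 2, 3, 4, 6, 8, 9, 12, 13, 16, 18}.
8 is in this set.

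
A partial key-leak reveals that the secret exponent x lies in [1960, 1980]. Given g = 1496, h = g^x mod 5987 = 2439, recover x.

Compute 1496^1960 mod 5987 = 3877, then multiply by 1496 repeatedly:
  1496^1960=3877  1496^1961=4576  1496^1962=2555  1496^1963=2574  1496^1964=1063
  1496^1965=3693  1496^1966=4714  1496^1967=5445  1496^1968=3400  1496^1969=3437
  1496^1970=4906  1496^1971=5301  1496^1972=3508  1496^1973=3356  1496^1974=3470
  1496^1975=391  1496^1976=4197  1496^1977=4336  1496^1978=2735  1496^1979=2439
Found 2439 at exponent 1979.

1979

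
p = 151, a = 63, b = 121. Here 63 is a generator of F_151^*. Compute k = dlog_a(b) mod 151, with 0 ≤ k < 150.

122

Baby-step giant-step with m = ceil(sqrt(150)) = 13.
Baby table (63^j mod 151 for j=0..12):
  0:1  1:63  2:43  3:142  4:37  5:66  6:81  7:120
  8:10  9:26  10:128  11:61  12:68
Giant step factor: 63^(-13) ≡ 89 (mod 151).
Scan 121·89^i mod 151 for i = 0, 1, …:
  i=0: 121   i=1: 48   i=2: 44   i=3: 141
  i=4: 16   i=5: 65   i=6: 47   i=7: 106
  i=8: 72   i=9: 66
Match at i=9, j=5: k = 9·13 + 5 = 122.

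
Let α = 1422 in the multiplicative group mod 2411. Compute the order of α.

2410

The order of 1422 must divide p − 1 = 2410 = 2 · 5 · 241.
Divisors: 1, 2, 5, 10, 241, 482, 1205, 2410.
Check each in increasing order: 1422^1 ≡ 1422;  1422^2 ≡ 1666;  1422^5 ≡ 2289;  1422^10 ≡ 418;  1422^241 ≡ 2242;  1422^482 ≡ 2040;  1422^1205 ≡ 2410;  1422^2410 ≡ 1.
Smallest exponent giving 1 is 2410.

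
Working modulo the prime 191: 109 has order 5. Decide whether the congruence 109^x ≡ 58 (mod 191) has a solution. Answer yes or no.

⟨109⟩ has order 5; its elements mod 191 are {1, 39, 49, 109, 184}.
58 is not in this set.

no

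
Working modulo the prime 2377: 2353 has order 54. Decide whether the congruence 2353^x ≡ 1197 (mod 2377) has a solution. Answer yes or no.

no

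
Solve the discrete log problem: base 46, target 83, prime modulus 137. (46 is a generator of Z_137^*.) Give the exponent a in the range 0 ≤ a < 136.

55

Baby-step giant-step with m = ceil(sqrt(136)) = 12.
Baby table (46^j mod 137 for j=0..11):
  0:1  1:46  2:61  3:66  4:22  5:53  6:109  7:82
  8:73  9:70  10:69  11:23
Giant step factor: 46^(-12) ≡ 18 (mod 137).
Scan 83·18^i mod 137 for i = 0, 1, …:
  i=0: 83   i=1: 124   i=2: 40   i=3: 35
  i=4: 82
Match at i=4, j=7: a = 4·12 + 7 = 55.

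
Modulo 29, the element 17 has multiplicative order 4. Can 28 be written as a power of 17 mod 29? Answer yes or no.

⟨17⟩ has order 4; its elements mod 29 are {1, 12, 17, 28}.
28 is in this set.

yes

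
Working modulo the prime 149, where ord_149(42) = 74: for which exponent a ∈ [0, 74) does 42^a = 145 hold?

28

Successive powers of 42 modulo 149:
  42^0=1  42^1=42  42^2=125  42^3=35  42^4=129  42^5=54
  42^6=33  42^7=45  42^8=102  42^9=112  42^10=85  42^11=143
  42^12=46  42^13=144  42^14=88  42^15=120  42^16=123  42^17=100
  42^18=28  42^19=133  42^20=73  42^21=86  42^22=36  42^23=22
  42^24=30  42^25=68  42^26=25  42^27=7  42^28=145
So 42^28 ≡ 145 (mod 149), giving a = 28.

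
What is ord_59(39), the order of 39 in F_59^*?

58

The order of 39 must divide p − 1 = 58 = 2 · 29.
Divisors: 1, 2, 29, 58.
Check each in increasing order: 39^1 ≡ 39;  39^2 ≡ 46;  39^29 ≡ 58;  39^58 ≡ 1.
Smallest exponent giving 1 is 58.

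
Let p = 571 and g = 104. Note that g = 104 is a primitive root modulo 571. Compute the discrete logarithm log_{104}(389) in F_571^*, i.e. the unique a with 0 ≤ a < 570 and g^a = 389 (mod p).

429

Baby-step giant-step with m = ceil(sqrt(570)) = 24.
Baby table (104^j mod 571 for j=0..23):
  0:1  1:104  2:538  3:565  4:518  5:198  6:36  7:318
  8:525  9:355  10:376  11:276  12:154  13:28  14:57  15:218
  16:403  17:229  18:405  19:437  20:339  21:425  22:233  23:250
Giant step factor: 104^(-24) ≡ 410 (mod 571).
Scan 389·410^i mod 571 for i = 0, 1, …:
  i=0: 389   i=1: 181   i=2: 551   i=3: 365
  i=4: 48   i=5: 266   i=6: 570   i=7: 161
  i=8: 345   i=9: 413     …   i=16: 8
  i=17: 425
Match at i=17, j=21: a = 17·24 + 21 = 429.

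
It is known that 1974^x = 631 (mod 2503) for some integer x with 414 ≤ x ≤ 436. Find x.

436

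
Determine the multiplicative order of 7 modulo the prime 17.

16

The order of 7 must divide p − 1 = 16 = 2^4.
Divisors: 1, 2, 4, 8, 16.
Check each in increasing order: 7^1 ≡ 7;  7^2 ≡ 15;  7^4 ≡ 4;  7^8 ≡ 16;  7^16 ≡ 1.
Smallest exponent giving 1 is 16.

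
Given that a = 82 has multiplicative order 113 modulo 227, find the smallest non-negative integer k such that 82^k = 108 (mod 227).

49

Baby-step giant-step with m = ceil(sqrt(113)) = 11.
Baby table (82^j mod 227 for j=0..10):
  0:1  1:82  2:141  3:212  4:132  5:155  6:225  7:63
  8:172  9:30  10:190
Giant step factor: 82^(-11) ≡ 134 (mod 227).
Scan 108·134^i mod 227 for i = 0, 1, …:
  i=0: 108   i=1: 171   i=2: 214   i=3: 74
  i=4: 155
Match at i=4, j=5: k = 4·11 + 5 = 49.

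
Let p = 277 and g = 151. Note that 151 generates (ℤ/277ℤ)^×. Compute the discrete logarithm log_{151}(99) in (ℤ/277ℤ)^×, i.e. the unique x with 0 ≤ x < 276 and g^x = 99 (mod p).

241

Baby-step giant-step with m = ceil(sqrt(276)) = 17.
Baby table (151^j mod 277 for j=0..16):
  0:1  1:151  2:87  3:118  4:90  5:17  6:74  7:94
  8:67  9:145  10:12  11:150  12:213  13:31  14:249  15:204
  16:57
Giant step factor: 151^(-17) ≡ 97 (mod 277).
Scan 99·97^i mod 277 for i = 0, 1, …:
  i=0: 99   i=1: 185   i=2: 217   i=3: 274
  i=4: 263   i=5: 27   i=6: 126   i=7: 34
  i=8: 251   i=9: 248     …   i=13: 144
  i=14: 118
Match at i=14, j=3: x = 14·17 + 3 = 241.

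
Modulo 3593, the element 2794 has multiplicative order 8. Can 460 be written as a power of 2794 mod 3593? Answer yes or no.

⟨2794⟩ has order 8; its elements mod 3593 are {1, 799, 1153, 1439, 2154, 2440, 2794, 3592}.
460 is not in this set.

no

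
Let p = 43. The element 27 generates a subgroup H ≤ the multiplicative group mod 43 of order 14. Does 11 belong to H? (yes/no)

yes

⟨27⟩ has order 14; its elements mod 43 are {1, 2, 4, 8, 11, 16, 21, 22, 27, 32, 35, 39, 41, 42}.
11 is in this set.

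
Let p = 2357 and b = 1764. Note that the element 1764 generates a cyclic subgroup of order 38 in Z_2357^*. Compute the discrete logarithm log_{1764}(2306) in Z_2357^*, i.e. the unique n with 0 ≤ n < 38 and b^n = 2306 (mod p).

35

Successive powers of 1764 modulo 2357:
  1764^0=1  1764^1=1764  1764^2=456  1764^3=647  1764^4=520  1764^5=407
  1764^6=1420  1764^7=1746  1764^8=1702  1764^9=1867  1764^10=659  1764^11=475
  1764^12=1165  1764^13=2113  1764^14=915  1764^15=1872  1764^16=51  1764^17=398
  1764^18=2043  1764^19=2356  1764^20=593  1764^21=1901  1764^22=1710  1764^23=1837
  1764^24=1950  1764^25=937  1764^26=611  1764^27=655  1764^28=490  1764^29=1698
  1764^30=1882  1764^31=1192  1764^32=244  1764^33=1442  1764^34=485  1764^35=2306
So 1764^35 ≡ 2306 (mod 2357), giving n = 35.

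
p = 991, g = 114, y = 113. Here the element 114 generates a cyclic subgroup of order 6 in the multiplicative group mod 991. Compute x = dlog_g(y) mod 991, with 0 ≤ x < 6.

Successive powers of 114 modulo 991:
  114^0=1  114^1=114  114^2=113
So 114^2 ≡ 113 (mod 991), giving x = 2.

2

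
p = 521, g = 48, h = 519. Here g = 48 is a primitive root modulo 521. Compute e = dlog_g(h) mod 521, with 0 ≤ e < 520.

306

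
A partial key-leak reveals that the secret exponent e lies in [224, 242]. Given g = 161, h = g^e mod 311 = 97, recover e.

Compute 161^224 mod 311 = 252, then multiply by 161 repeatedly:
  161^224=252  161^225=142  161^226=159  161^227=97
Found 97 at exponent 227.

227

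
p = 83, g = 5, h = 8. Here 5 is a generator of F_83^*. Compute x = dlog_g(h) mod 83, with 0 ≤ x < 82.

73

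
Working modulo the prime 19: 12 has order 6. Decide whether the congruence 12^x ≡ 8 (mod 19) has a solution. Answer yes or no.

yes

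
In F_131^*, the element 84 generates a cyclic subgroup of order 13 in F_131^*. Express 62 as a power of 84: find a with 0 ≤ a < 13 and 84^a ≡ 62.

Successive powers of 84 modulo 131:
  84^0=1  84^1=84  84^2=113  84^3=60  84^4=62
So 84^4 ≡ 62 (mod 131), giving a = 4.

4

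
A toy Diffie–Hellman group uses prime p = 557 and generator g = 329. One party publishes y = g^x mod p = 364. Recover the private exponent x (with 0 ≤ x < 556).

555

Baby-step giant-step with m = ceil(sqrt(556)) = 24.
Baby table (329^j mod 557 for j=0..23):
  0:1  1:329  2:183  3:51  4:69  5:421  6:373  7:177
  8:305  9:85  10:115  11:516  12:436  13:295  14:137  15:513
  16:6  17:303  18:541  19:306  20:414  21:298  22:10  23:505
Giant step factor: 329^(-24) ≡ 550 (mod 557).
Scan 364·550^i mod 557 for i = 0, 1, …:
  i=0: 364   i=1: 237   i=2: 12   i=3: 473
  i=4: 31   i=5: 340   i=6: 405   i=7: 507
  i=8: 350   i=9: 335     …   i=22: 311
  i=23: 51
Match at i=23, j=3: x = 23·24 + 3 = 555.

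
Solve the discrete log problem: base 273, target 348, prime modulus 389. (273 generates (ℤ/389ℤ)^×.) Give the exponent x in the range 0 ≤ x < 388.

252

Baby-step giant-step with m = ceil(sqrt(388)) = 20.
Baby table (273^j mod 389 for j=0..19):
  0:1  1:273  2:230  3:161  4:385  5:75  6:247  7:134
  8:16  9:89  10:179  11:242  12:325  13:33  14:62  15:199
  16:256  17:257  18:141  19:371
Giant step factor: 273^(-20) ≡ 321 (mod 389).
Scan 348·321^i mod 389 for i = 0, 1, …:
  i=0: 348   i=1: 65   i=2: 248   i=3: 252
  i=4: 369   i=5: 193   i=6: 102   i=7: 66
  i=8: 180   i=9: 208   i=10: 249   i=11: 184
  i=12: 325
Match at i=12, j=12: x = 12·20 + 12 = 252.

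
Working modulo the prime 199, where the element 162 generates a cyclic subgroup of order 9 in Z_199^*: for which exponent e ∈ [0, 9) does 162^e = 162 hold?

Successive powers of 162 modulo 199:
  162^0=1  162^1=162
So 162^1 ≡ 162 (mod 199), giving e = 1.

1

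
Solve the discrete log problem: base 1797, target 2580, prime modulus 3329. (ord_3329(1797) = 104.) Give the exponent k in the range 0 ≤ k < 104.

39

Baby-step giant-step with m = ceil(sqrt(104)) = 11.
Baby table (1797^j mod 3329 for j=0..10):
  0:1  1:1797  2:79  3:2145  4:2912  5:3005  6:347  7:1036
  8:781  9:1948  10:1777
Giant step factor: 1797^(-11) ≡ 2578 (mod 3329).
Scan 2580·2578^i mod 3329 for i = 0, 1, …:
  i=0: 2580   i=1: 3227   i=2: 35   i=3: 347
Match at i=3, j=6: k = 3·11 + 6 = 39.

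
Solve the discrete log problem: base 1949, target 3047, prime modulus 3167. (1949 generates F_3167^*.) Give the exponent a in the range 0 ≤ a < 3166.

Baby-step giant-step with m = ceil(sqrt(3166)) = 57.
Baby table (1949^j mod 3167 for j=0..56):
  0:1  1:1949  2:1368  3:2785  4:2894  5:3146  6:242  7:2942
  8:1688  9:2566  10:441  11:1252  12:1558  13:2556  14:3120  15:240
  16:2211  17:2119  18:163  19:987  20:1294  21:1074  22:3006  23:2911
  24:1442  25:1329  26:2782  27:214  28:2209  29:1388  30:594  31:1751
  32:1840  33:1116  34:2522  35:194  36:1233  37:2531  38:1900  39:877
  40:2260  41:2610  42:688  43:1271  44:585  45:45  46:2196  47:1387
  48:1812  49:383  50:2222  51:1389  52:2543  53:3119  54:1458  55:843
  56:2501
Giant step factor: 1949^(-57) ≡ 2506 (mod 3167).
Scan 3047·2506^i mod 3167 for i = 0, 1, …:
  i=0: 3047   i=1: 145   i=2: 2332   i=3: 877
Match at i=3, j=39: a = 3·57 + 39 = 210.

210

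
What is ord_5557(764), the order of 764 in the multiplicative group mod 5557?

2778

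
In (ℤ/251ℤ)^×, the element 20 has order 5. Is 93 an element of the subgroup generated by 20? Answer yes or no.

93 ∈ ⟨20⟩ iff 93^5 ≡ 1 (mod 251), since |⟨20⟩| = 5.
93^5 mod 251 = 25.
Since 25 ≠ 1, 93 does not lie in the subgroup.

no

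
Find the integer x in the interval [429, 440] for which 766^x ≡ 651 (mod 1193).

Compute 766^429 mod 1193 = 635, then multiply by 766 repeatedly:
  766^429=635  766^430=859  766^431=651
Found 651 at exponent 431.

431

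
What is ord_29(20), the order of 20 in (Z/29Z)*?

The order of 20 must divide p − 1 = 28 = 2^2 · 7.
Divisors: 1, 2, 4, 7, 14, 28.
Check each in increasing order: 20^1 ≡ 20;  20^2 ≡ 23;  20^4 ≡ 7;  20^7 ≡ 1.
Smallest exponent giving 1 is 7.

7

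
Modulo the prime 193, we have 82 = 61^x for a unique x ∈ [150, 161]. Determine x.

Compute 61^150 mod 193 = 14, then multiply by 61 repeatedly:
  61^150=14  61^151=82
Found 82 at exponent 151.

151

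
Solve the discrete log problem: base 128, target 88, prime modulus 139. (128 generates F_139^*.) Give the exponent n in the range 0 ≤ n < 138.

Baby-step giant-step with m = ceil(sqrt(138)) = 12.
Baby table (128^j mod 139 for j=0..11):
  0:1  1:128  2:121  3:59  4:46  5:50  6:6  7:73
  8:31  9:76  10:137  11:22
Giant step factor: 128^(-12) ≡ 112 (mod 139).
Scan 88·112^i mod 139 for i = 0, 1, …:
  i=0: 88   i=1: 126   i=2: 73
Match at i=2, j=7: n = 2·12 + 7 = 31.

31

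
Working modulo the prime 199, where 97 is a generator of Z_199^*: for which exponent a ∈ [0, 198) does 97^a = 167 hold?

Baby-step giant-step with m = ceil(sqrt(198)) = 15.
Baby table (97^j mod 199 for j=0..14):
  0:1  1:97  2:56  3:59  4:151  5:120  6:98  7:153
  8:115  9:11  10:72  11:19  12:52  13:69  14:126
Giant step factor: 97^(-15) ≡ 12 (mod 199).
Scan 167·12^i mod 199 for i = 0, 1, …:
  i=0: 167   i=1: 14   i=2: 168   i=3: 26
  i=4: 113   i=5: 162   i=6: 153
Match at i=6, j=7: a = 6·15 + 7 = 97.

97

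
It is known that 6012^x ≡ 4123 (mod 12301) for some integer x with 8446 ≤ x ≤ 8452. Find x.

8447

Compute 6012^8446 mod 12301 = 5388, then multiply by 6012 repeatedly:
  6012^8446=5388  6012^8447=4123
Found 4123 at exponent 8447.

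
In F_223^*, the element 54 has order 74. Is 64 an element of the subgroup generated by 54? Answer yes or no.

64 ∈ ⟨54⟩ iff 64^74 ≡ 1 (mod 223), since |⟨54⟩| = 74.
64^74 mod 223 = 1.
Since 1 = 1, 64 lies in the subgroup.

yes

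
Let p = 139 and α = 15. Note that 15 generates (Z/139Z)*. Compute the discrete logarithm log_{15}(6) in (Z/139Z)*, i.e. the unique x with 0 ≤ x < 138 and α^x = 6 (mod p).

84

Baby-step giant-step with m = ceil(sqrt(138)) = 12.
Baby table (15^j mod 139 for j=0..11):
  0:1  1:15  2:86  3:39  4:29  5:18  6:131  7:19
  8:7  9:105  10:46  11:134
Giant step factor: 15^(-12) ≡ 63 (mod 139).
Scan 6·63^i mod 139 for i = 0, 1, …:
  i=0: 6   i=1: 100   i=2: 45   i=3: 55
  i=4: 129   i=5: 65   i=6: 64   i=7: 1
Match at i=7, j=0: x = 7·12 + 0 = 84.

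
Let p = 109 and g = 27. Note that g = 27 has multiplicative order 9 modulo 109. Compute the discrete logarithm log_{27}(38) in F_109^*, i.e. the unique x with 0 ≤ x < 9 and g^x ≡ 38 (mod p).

5

Successive powers of 27 modulo 109:
  27^0=1  27^1=27  27^2=75  27^3=63  27^4=66  27^5=38
So 27^5 ≡ 38 (mod 109), giving x = 5.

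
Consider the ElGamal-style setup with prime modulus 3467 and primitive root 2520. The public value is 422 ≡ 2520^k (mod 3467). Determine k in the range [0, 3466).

Baby-step giant-step with m = ceil(sqrt(3466)) = 59.
Baby table (2520^j mod 3467 for j=0..58):
  0:1  1:2520  2:2323  3:1664  4:1677  5:3234  6:2230  7:3060
  8:592  9:1030  10:2284  11:460  12:1222  13:744  14:2700  15:1746
  16:297  17:3035  18:3465  19:1894  20:2288  21:139  22:113  23:466
  24:2474  25:814  26:2283  27:1407  28:2366  29:2547  30:1023  31:1979
  32:1534  33:3442  34:2873  35:864  36:4  37:3146  38:2358  39:3189
  40:3241  41:2535  42:1986  43:1839  44:2368  45:653  46:2202  47:1840
  48:1421  49:2976  50:399  51:50  52:1188  53:1739  54:3459  55:642
  56:2218  57:556  58:452
Giant step factor: 2520^(-59) ≡ 1780 (mod 3467).
Scan 422·1780^i mod 3467 for i = 0, 1, …:
  i=0: 422   i=1: 2288
Match at i=1, j=20: k = 1·59 + 20 = 79.

79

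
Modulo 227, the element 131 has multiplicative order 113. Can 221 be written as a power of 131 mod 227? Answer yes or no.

221 ∈ ⟨131⟩ iff 221^113 ≡ 1 (mod 227), since |⟨131⟩| = 113.
221^113 mod 227 = 1.
Since 1 = 1, 221 lies in the subgroup.

yes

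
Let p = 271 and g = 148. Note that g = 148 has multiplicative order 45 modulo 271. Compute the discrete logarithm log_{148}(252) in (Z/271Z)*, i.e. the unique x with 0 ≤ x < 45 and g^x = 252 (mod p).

24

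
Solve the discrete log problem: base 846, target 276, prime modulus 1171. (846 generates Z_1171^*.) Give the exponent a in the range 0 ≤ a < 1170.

1025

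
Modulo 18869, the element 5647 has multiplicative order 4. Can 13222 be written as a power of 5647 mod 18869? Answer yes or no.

yes

13222 ∈ ⟨5647⟩ iff 13222^4 ≡ 1 (mod 18869), since |⟨5647⟩| = 4.
13222^4 mod 18869 = 1.
Since 1 = 1, 13222 lies in the subgroup.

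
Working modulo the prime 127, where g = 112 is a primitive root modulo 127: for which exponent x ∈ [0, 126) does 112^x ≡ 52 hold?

70

Baby-step giant-step with m = ceil(sqrt(126)) = 12.
Baby table (112^j mod 127 for j=0..11):
  0:1  1:112  2:98  3:54  4:79  5:85  6:122  7:75
  8:18  9:111  10:113  11:83
Giant step factor: 112^(-12) ≡ 61 (mod 127).
Scan 52·61^i mod 127 for i = 0, 1, …:
  i=0: 52   i=1: 124   i=2: 71   i=3: 13
  i=4: 31   i=5: 113
Match at i=5, j=10: x = 5·12 + 10 = 70.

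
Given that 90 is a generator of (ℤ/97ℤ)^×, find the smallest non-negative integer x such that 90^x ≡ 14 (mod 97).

47

Baby-step giant-step with m = ceil(sqrt(96)) = 10.
Baby table (90^j mod 97 for j=0..9):
  0:1  1:90  2:49  3:45  4:73  5:71  6:85  7:84
  8:91  9:42
Giant step factor: 90^(-10) ≡ 32 (mod 97).
Scan 14·32^i mod 97 for i = 0, 1, …:
  i=0: 14   i=1: 60   i=2: 77   i=3: 39
  i=4: 84
Match at i=4, j=7: x = 4·10 + 7 = 47.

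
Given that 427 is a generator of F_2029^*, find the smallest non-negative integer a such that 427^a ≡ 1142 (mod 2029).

572

Baby-step giant-step with m = ceil(sqrt(2028)) = 46.
Baby table (427^j mod 2029 for j=0..45):
  0:1  1:427  2:1748  3:1753  4:1859  5:454  6:1103  7:253
  8:494  9:1951  10:1187  11:1628  12:1238  13:1086  14:1110  15:1213
  16:556  17:19  18:2026  19:748  20:843  21:828  22:510  23:667
  24:749  25:1270  26:547  27:234  28:497  29:1203  30:344  31:800
  32:728  33:419  34:361  35:1972  36:9  37:1814  38:1529  39:1574
  40:499  41:28  42:1811  43:248  44:388  45:1327
Giant step factor: 427^(-46) ≡ 132 (mod 2029).
Scan 1142·132^i mod 2029 for i = 0, 1, …:
  i=0: 1142   i=1: 598   i=2: 1834   i=3: 637
  i=4: 895   i=5: 458   i=6: 1615   i=7: 135
  i=8: 1588   i=9: 629   i=10: 1868   i=11: 1067
  i=12: 843
Match at i=12, j=20: a = 12·46 + 20 = 572.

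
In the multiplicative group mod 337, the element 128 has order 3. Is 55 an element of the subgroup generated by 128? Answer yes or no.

no

55 ∈ ⟨128⟩ iff 55^3 ≡ 1 (mod 337), since |⟨128⟩| = 3.
55^3 mod 337 = 234.
Since 234 ≠ 1, 55 does not lie in the subgroup.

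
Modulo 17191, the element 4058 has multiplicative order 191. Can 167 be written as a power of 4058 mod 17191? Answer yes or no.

167 ∈ ⟨4058⟩ iff 167^191 ≡ 1 (mod 17191), since |⟨4058⟩| = 191.
167^191 mod 17191 = 15569.
Since 15569 ≠ 1, 167 does not lie in the subgroup.

no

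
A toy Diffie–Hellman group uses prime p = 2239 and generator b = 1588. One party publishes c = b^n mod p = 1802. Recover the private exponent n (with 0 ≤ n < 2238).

955

Baby-step giant-step with m = ceil(sqrt(2238)) = 48.
Baby table (1588^j mod 2239 for j=0..47):
  0:1  1:1588  2:630  3:1846  4:597  5:939  6:2197  7:474
  8:408  9:833  10:1794  11:864  12:1764  13:243  14:776  15:838
  16:778  17:1775  18:2038  19:989  20:993  21:628  22:909  23:1576
  24:1725  25:1003  26:835  27:492  28:2124  29:978  30:1437  31:415
  32:754  33:1726  34:352  35:1465  36:99  37:482  38:1917  39:1395
  40:889  41:1162  42:320  43:2146  44:90  45:1863  46:725  47:454
Giant step factor: 1588^(-48) ≡ 373 (mod 2239).
Scan 1802·373^i mod 2239 for i = 0, 1, …:
  i=0: 1802   i=1: 446   i=2: 672   i=3: 2127
  i=4: 765   i=5: 992   i=6: 581   i=7: 1769
  i=8: 1571   i=9: 1604     …   i=18: 558
  i=19: 2146
Match at i=19, j=43: n = 19·48 + 43 = 955.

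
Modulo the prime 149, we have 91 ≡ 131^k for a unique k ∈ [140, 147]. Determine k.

147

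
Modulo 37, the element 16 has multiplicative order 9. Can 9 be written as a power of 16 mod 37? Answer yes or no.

yes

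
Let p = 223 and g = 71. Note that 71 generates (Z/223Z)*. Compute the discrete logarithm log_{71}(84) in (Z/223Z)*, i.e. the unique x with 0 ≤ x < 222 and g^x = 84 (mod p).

121

Baby-step giant-step with m = ceil(sqrt(222)) = 15.
Baby table (71^j mod 223 for j=0..14):
  0:1  1:71  2:135  3:219  4:162  5:129  6:16  7:21
  8:153  9:159  10:139  11:57  12:33  13:113  14:218
Giant step factor: 71^(-15) ≡ 174 (mod 223).
Scan 84·174^i mod 223 for i = 0, 1, …:
  i=0: 84   i=1: 121   i=2: 92   i=3: 175
  i=4: 122   i=5: 43   i=6: 123   i=7: 217
  i=8: 71
Match at i=8, j=1: x = 8·15 + 1 = 121.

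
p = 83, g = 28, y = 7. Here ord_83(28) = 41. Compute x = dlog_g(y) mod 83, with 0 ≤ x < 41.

9

Successive powers of 28 modulo 83:
  28^0=1  28^1=28  28^2=37  28^3=40  28^4=41  28^5=69
  28^6=23  28^7=63  28^8=21  28^9=7
So 28^9 ≡ 7 (mod 83), giving x = 9.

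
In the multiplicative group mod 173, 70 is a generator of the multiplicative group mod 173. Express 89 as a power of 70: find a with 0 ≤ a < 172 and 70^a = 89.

78

Baby-step giant-step with m = ceil(sqrt(172)) = 14.
Baby table (70^j mod 173 for j=0..13):
  0:1  1:70  2:56  3:114  4:22  5:156  6:21  7:86
  8:138  9:145  10:116  11:162  12:95  13:76
Giant step factor: 70^(-14) ≡ 4 (mod 173).
Scan 89·4^i mod 173 for i = 0, 1, …:
  i=0: 89   i=1: 10   i=2: 40   i=3: 160
  i=4: 121   i=5: 138
Match at i=5, j=8: a = 5·14 + 8 = 78.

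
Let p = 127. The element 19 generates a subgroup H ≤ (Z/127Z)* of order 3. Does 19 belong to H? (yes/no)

19 ∈ ⟨19⟩ iff 19^3 ≡ 1 (mod 127), since |⟨19⟩| = 3.
19^3 mod 127 = 1.
Since 1 = 1, 19 lies in the subgroup.

yes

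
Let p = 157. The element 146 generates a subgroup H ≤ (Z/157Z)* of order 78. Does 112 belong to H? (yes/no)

112 ∈ ⟨146⟩ iff 112^78 ≡ 1 (mod 157), since |⟨146⟩| = 78.
112^78 mod 157 = 156.
Since 156 ≠ 1, 112 does not lie in the subgroup.

no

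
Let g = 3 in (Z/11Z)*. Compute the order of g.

5

The order of 3 must divide p − 1 = 10 = 2 · 5.
Divisors: 1, 2, 5, 10.
Check each in increasing order: 3^1 ≡ 3;  3^2 ≡ 9;  3^5 ≡ 1.
Smallest exponent giving 1 is 5.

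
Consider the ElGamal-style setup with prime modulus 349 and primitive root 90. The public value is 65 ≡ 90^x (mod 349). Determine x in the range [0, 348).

159

Baby-step giant-step with m = ceil(sqrt(348)) = 19.
Baby table (90^j mod 349 for j=0..18):
  0:1  1:90  2:73  3:288  4:94  5:84  6:231  7:199
  8:111  9:218  10:76  11:209  12:313  13:250  14:164  15:102
  16:106  17:117  18:60
Giant step factor: 90^(-19) ≡ 55 (mod 349).
Scan 65·55^i mod 349 for i = 0, 1, …:
  i=0: 65   i=1: 85   i=2: 138   i=3: 261
  i=4: 46   i=5: 87   i=6: 248   i=7: 29
  i=8: 199
Match at i=8, j=7: x = 8·19 + 7 = 159.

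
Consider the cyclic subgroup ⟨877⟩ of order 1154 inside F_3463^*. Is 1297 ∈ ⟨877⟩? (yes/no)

1297 ∈ ⟨877⟩ iff 1297^1154 ≡ 1 (mod 3463), since |⟨877⟩| = 1154.
1297^1154 mod 3463 = 367.
Since 367 ≠ 1, 1297 does not lie in the subgroup.

no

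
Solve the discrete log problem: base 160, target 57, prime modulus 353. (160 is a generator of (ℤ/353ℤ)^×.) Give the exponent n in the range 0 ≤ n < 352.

271

Baby-step giant-step with m = ceil(sqrt(352)) = 19.
Baby table (160^j mod 353 for j=0..18):
  0:1  1:160  2:184  3:141  4:321  5:175  6:113  7:77
  8:318  9:48  10:267  11:7  12:61  13:229  14:281  15:129
  16:166  17:85  18:186
Giant step factor: 160^(-19) ≡ 219 (mod 353).
Scan 57·219^i mod 353 for i = 0, 1, …:
  i=0: 57   i=1: 128   i=2: 145   i=3: 338
  i=4: 245   i=5: 352   i=6: 134   i=7: 47
  i=8: 56   i=9: 262     …   i=13: 191
  i=14: 175
Match at i=14, j=5: n = 14·19 + 5 = 271.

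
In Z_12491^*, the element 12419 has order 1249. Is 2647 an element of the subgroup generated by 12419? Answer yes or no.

2647 ∈ ⟨12419⟩ iff 2647^1249 ≡ 1 (mod 12491), since |⟨12419⟩| = 1249.
2647^1249 mod 12491 = 12192.
Since 12192 ≠ 1, 2647 does not lie in the subgroup.

no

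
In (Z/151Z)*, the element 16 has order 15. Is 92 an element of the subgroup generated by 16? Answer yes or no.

no

⟨16⟩ has order 15; its elements mod 151 are {1, 2, 4, 8, 16, 19, 32, 38, 59, 64, 76, 85, 105, 118, 128}.
92 is not in this set.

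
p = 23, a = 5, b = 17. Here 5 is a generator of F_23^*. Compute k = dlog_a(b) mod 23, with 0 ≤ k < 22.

7

Successive powers of 5 modulo 23:
  5^0=1  5^1=5  5^2=2  5^3=10  5^4=4  5^5=20
  5^6=8  5^7=17
So 5^7 ≡ 17 (mod 23), giving k = 7.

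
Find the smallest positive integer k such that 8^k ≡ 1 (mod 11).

The order of 8 must divide p − 1 = 10 = 2 · 5.
Divisors: 1, 2, 5, 10.
Check each in increasing order: 8^1 ≡ 8;  8^2 ≡ 9;  8^5 ≡ 10;  8^10 ≡ 1.
Smallest exponent giving 1 is 10.

10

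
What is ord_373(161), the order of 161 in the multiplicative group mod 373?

The order of 161 must divide p − 1 = 372 = 2^2 · 3 · 31.
Divisors: 1, 2, 3, 4, 6, 12, 31, 62, 93, 124, 186, 372.
Check each in increasing order: 161^1 ≡ 161;  161^2 ≡ 184;  161^3 ≡ 157;  161^4 ≡ 286;  161^6 ≡ 31;  161^12 ≡ 215;  161^31 ≡ 269;  161^62 ≡ 372;  161^93 ≡ 104;  161^124 ≡ 1.
Smallest exponent giving 1 is 124.

124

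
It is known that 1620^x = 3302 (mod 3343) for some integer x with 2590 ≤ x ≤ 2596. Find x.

2590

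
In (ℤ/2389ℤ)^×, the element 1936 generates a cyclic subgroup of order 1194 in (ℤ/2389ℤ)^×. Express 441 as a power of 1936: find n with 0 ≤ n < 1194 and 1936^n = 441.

1028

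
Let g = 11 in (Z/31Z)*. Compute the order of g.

30

The order of 11 must divide p − 1 = 30 = 2 · 3 · 5.
Divisors: 1, 2, 3, 5, 6, 10, 15, 30.
Check each in increasing order: 11^1 ≡ 11;  11^2 ≡ 28;  11^3 ≡ 29;  11^5 ≡ 6;  11^6 ≡ 4;  11^10 ≡ 5;  11^15 ≡ 30;  11^30 ≡ 1.
Smallest exponent giving 1 is 30.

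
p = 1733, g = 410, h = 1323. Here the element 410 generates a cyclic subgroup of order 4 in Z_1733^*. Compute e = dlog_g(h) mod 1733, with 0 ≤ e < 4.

3

Successive powers of 410 modulo 1733:
  410^0=1  410^1=410  410^2=1732  410^3=1323
So 410^3 ≡ 1323 (mod 1733), giving e = 3.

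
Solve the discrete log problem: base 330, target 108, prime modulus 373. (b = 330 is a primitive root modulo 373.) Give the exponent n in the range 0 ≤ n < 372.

172

Baby-step giant-step with m = ceil(sqrt(372)) = 20.
Baby table (330^j mod 373 for j=0..19):
  0:1  1:330  2:357  3:315  4:256  5:182  6:7  7:72
  8:261  9:340  10:300  11:155  12:49  13:131  14:335  15:142
  16:235  17:339  18:343  19:171
Giant step factor: 330^(-20) ≡ 251 (mod 373).
Scan 108·251^i mod 373 for i = 0, 1, …:
  i=0: 108   i=1: 252   i=2: 215   i=3: 253
  i=4: 93   i=5: 217   i=6: 9   i=7: 21
  i=8: 49
Match at i=8, j=12: n = 8·20 + 12 = 172.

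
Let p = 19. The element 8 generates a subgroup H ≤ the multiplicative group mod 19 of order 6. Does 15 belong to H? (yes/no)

no

15 ∈ ⟨8⟩ iff 15^6 ≡ 1 (mod 19), since |⟨8⟩| = 6.
15^6 mod 19 = 11.
Since 11 ≠ 1, 15 does not lie in the subgroup.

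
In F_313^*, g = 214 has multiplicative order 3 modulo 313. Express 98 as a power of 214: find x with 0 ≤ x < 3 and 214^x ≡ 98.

2

Successive powers of 214 modulo 313:
  214^0=1  214^1=214  214^2=98
So 214^2 ≡ 98 (mod 313), giving x = 2.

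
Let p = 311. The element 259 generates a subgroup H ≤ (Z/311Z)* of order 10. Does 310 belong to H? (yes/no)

yes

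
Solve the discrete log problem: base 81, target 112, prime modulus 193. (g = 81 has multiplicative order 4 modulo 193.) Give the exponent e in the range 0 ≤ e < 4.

Successive powers of 81 modulo 193:
  81^0=1  81^1=81  81^2=192  81^3=112
So 81^3 ≡ 112 (mod 193), giving e = 3.

3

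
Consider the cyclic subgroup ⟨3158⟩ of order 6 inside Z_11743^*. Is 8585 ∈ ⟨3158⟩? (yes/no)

⟨3158⟩ has order 6; its elements mod 11743 are {1, 3157, 3158, 8585, 8586, 11742}.
8585 is in this set.

yes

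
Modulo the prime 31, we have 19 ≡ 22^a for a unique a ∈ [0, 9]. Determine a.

2

Compute 22^0 mod 31 = 1, then multiply by 22 repeatedly:
  22^0=1  22^1=22  22^2=19
Found 19 at exponent 2.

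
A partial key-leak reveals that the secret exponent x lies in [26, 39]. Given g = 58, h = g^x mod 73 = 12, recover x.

Compute 58^26 mod 73 = 48, then multiply by 58 repeatedly:
  58^26=48  58^27=10  58^28=69  58^29=60  58^30=49
  58^31=68  58^32=2  58^33=43  58^34=12
Found 12 at exponent 34.

34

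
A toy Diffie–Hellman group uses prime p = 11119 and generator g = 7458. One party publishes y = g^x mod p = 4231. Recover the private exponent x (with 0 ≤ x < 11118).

8580

Baby-step giant-step with m = ceil(sqrt(11118)) = 106.
Baby table (7458^j mod 11119 for j=0..105):
  0:1  1:7458  2:4526  3:8743  4:3478  5:9416  6:8043  7:8808
  8:10131  9:3393  10:9269  11:1379  12:10626  13:3595  14:3601  15:3873
  16:8791  17:5654  18:4284  19:5185  20:8967  21:6220  22:292  23:9531
  24:9550  25:6705  26:3747  27:3079  28:2447  29:3447  30:598  31:1165
  32:4631  33:2384  34:591  35:4554  36:6306  37:7897  38:9602  39:5356
  40:5600  41:1836  42:5399  43:3843  44:7431  45:3302  46:8850  47:916
  48:4462  49:9548  50:2908  51:5814  52:7831  53:6610  54:6853  55:6750
  56:5787  57:6607  58:6717  59:4291  60:1796  61:7292  62:707  63:2400
  64:8729  65:10256  66:1647  67:7950  68:4592  69:616  70:1981  71:8266
  72:4092  73:7600  74:7257  75:6533  76:10775  77:2937  78:10835  79:5657
  80:4420  81:7644  82:1839  83:5535  84:6302  85:303  86:2617  87:3741
  88:2807  89:8648  90:6584  91:1968  92:264  93:849  94:5131  95:6519
  96:6434  97:6287  98:10742  99:1441  100:6024  101:6232  102:836  103:8248
  104:3276  105:3965
Giant step factor: 7458^(-106) ≡ 9001 (mod 11119).
Scan 4231·9001^i mod 11119 for i = 0, 1, …:
  i=0: 4231   i=1: 656   i=2: 467   i=3: 485
  i=4: 6837   i=5: 7291   i=6: 1953   i=7: 10933
  i=8: 4783   i=9: 10134     …   i=79: 3462
  i=80: 6024
Match at i=80, j=100: x = 80·106 + 100 = 8580.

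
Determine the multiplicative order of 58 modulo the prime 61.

The order of 58 must divide p − 1 = 60 = 2^2 · 3 · 5.
Divisors: 1, 2, 3, 4, 5, 6, 10, 12, 15, 20, 30, 60.
Check each in increasing order: 58^1 ≡ 58;  58^2 ≡ 9;  58^3 ≡ 34;  58^4 ≡ 20;  58^5 ≡ 1.
Smallest exponent giving 1 is 5.

5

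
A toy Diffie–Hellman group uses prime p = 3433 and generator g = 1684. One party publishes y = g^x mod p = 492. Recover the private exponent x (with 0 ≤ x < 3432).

Baby-step giant-step with m = ceil(sqrt(3432)) = 59.
Baby table (1684^j mod 3433 for j=0..58):
  0:1  1:1684  2:198  3:431  4:1441  5:2946  6:379  7:3131
  8:2949  9:1998  10:292  11:809  12:2888  13:2264  14:1946  15:1982
  16:812  17:1074  18:2858  19:3239  20:2872  21:2784  22:2211  23:1952
  24:1787  25:2000  26:227  27:1205  28:317  29:1713  30:972  31:2740
  32:208  33:106  34:3421  35:390  36:1057  37:1694  38:3306  39:2411
  40:2318  41:191  42:2375  43:55  44:3362  45:591  46:3107  47:296
  48:679  49:247  50:555  51:844  52:34  53:2328  54:3299  55:922
  56:932  57:607  58:2587
Giant step factor: 1684^(-59) ≡ 443 (mod 3433).
Scan 492·443^i mod 3433 for i = 0, 1, …:
  i=0: 492   i=1: 1677   i=2: 1383   i=3: 1595
  i=4: 2820   i=5: 3081   i=6: 1982
Match at i=6, j=15: x = 6·59 + 15 = 369.

369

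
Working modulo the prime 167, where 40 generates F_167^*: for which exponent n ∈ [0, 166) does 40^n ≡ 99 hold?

128

Baby-step giant-step with m = ceil(sqrt(166)) = 13.
Baby table (40^j mod 167 for j=0..12):
  0:1  1:40  2:97  3:39  4:57  5:109  6:18  7:52
  8:76  9:34  10:24  11:125  12:157
Giant step factor: 40^(-13) ≡ 43 (mod 167).
Scan 99·43^i mod 167 for i = 0, 1, …:
  i=0: 99   i=1: 82   i=2: 19   i=3: 149
  i=4: 61   i=5: 118   i=6: 64   i=7: 80
  i=8: 100   i=9: 125
Match at i=9, j=11: n = 9·13 + 11 = 128.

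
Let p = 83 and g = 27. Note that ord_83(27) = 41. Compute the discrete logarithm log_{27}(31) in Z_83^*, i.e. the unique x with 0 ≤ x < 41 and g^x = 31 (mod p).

Baby-step giant-step with m = ceil(sqrt(41)) = 7.
Baby table (27^j mod 83 for j=0..6):
  0:1  1:27  2:65  3:12  4:75  5:33  6:61
Giant step factor: 27^(-7) ≡ 51 (mod 83).
Scan 31·51^i mod 83 for i = 0, 1, …:
  i=0: 31   i=1: 4   i=2: 38   i=3: 29
  i=4: 68   i=5: 65
Match at i=5, j=2: x = 5·7 + 2 = 37.

37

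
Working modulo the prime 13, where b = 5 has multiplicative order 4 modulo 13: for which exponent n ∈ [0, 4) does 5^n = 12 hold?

2

Successive powers of 5 modulo 13:
  5^0=1  5^1=5  5^2=12
So 5^2 ≡ 12 (mod 13), giving n = 2.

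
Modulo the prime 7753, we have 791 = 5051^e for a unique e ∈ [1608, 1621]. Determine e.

1610

Compute 5051^1608 mod 7753 = 3827, then multiply by 5051 repeatedly:
  5051^1608=3827  5051^1609=1948  5051^1610=791
Found 791 at exponent 1610.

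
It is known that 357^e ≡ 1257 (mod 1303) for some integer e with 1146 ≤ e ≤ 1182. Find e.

1161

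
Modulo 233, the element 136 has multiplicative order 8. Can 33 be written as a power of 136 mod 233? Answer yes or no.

no

33 ∈ ⟨136⟩ iff 33^8 ≡ 1 (mod 233), since |⟨136⟩| = 8.
33^8 mod 233 = 71.
Since 71 ≠ 1, 33 does not lie in the subgroup.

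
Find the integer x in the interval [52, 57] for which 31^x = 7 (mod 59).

56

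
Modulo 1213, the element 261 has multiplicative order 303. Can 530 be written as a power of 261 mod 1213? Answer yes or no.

530 ∈ ⟨261⟩ iff 530^303 ≡ 1 (mod 1213), since |⟨261⟩| = 303.
530^303 mod 1213 = 1.
Since 1 = 1, 530 lies in the subgroup.

yes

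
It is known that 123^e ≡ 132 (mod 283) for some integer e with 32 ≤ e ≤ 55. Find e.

Compute 123^32 mod 283 = 25, then multiply by 123 repeatedly:
  123^32=25  123^33=245  123^34=137  123^35=154  123^36=264
  123^37=210  123^38=77  123^39=132
Found 132 at exponent 39.

39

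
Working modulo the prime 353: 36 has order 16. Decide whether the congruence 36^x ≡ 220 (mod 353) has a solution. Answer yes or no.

220 ∈ ⟨36⟩ iff 220^16 ≡ 1 (mod 353), since |⟨36⟩| = 16.
220^16 mod 353 = 168.
Since 168 ≠ 1, 220 does not lie in the subgroup.

no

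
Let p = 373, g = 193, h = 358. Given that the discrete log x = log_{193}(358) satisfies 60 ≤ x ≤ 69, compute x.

61

Compute 193^60 mod 373 = 342, then multiply by 193 repeatedly:
  193^60=342  193^61=358
Found 358 at exponent 61.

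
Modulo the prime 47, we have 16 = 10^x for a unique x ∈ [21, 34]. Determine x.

Compute 10^21 mod 47 = 39, then multiply by 10 repeatedly:
  10^21=39  10^22=14  10^23=46  10^24=37  10^25=41
  10^26=34  10^27=11  10^28=16
Found 16 at exponent 28.

28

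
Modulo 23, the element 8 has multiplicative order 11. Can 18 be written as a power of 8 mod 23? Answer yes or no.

yes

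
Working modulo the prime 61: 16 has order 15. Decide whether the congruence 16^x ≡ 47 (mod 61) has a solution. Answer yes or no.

yes

⟨16⟩ has order 15; its elements mod 61 are {1, 9, 12, 13, 15, 16, 20, 22, 25, 34, 42, 47, 56, 57, 58}.
47 is in this set.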